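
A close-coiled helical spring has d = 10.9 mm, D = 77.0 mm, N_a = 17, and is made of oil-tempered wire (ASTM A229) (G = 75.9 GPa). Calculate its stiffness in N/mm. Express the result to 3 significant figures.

k = Gd⁴/(8D³N_a) = (75.9×10³ × 10.9⁴) / (8 × 77.0³ × 17)
  = 1.07139e+09 / 6.20885e+07 = 17.256 N/mm

17.3 N/mm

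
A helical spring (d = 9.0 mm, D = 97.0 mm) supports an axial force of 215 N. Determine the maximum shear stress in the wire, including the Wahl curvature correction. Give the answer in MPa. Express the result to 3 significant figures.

82.6 MPa

Spring index C = D/d = 97.0/9.0 = 10.7778
K_W = (4C−1)/(4C−4) + 0.615/C = 42.111/39.111 + 0.0571 = 1.1338
τ₀ = 8FD/(πd³) = 8·215·97.0/(π·9.0³) = 166840/2290.2 = 72.849 MPa
τ_max = K·τ₀ = 1.1338 × 72.849 = 82.594 MPa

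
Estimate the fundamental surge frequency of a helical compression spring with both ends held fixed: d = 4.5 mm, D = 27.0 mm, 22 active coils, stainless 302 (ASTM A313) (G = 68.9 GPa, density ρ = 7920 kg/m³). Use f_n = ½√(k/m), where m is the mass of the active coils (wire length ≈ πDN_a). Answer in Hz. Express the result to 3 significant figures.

k = Gd⁴/(8D³N_a) = (68.9×10³)(4.5⁴)/(8·27.0³·22) = 8.1558 N/mm = 8155.8 N/m
Wire length L = πDN_a = π·27.0·22 = 1866.1 mm
m = ρ·(πd²/4)·L = 7920 × 15.904×10⁻⁶ m² × 1.8661 m = 0.23506 kg
f_n = ½√(k/m) = 0.5·√(8155.8/0.23506) = 0.5·√(34697) = 93.135 Hz

93.1 Hz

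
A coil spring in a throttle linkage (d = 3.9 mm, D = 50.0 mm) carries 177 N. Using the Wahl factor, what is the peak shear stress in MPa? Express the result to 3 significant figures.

422 MPa

Spring index C = D/d = 50.0/3.9 = 12.8205
K_W = (4C−1)/(4C−4) + 0.615/C = 50.282/47.282 + 0.0480 = 1.1114
τ₀ = 8FD/(πd³) = 8·177·50.0/(π·3.9³) = 70800/186.36 = 379.92 MPa
τ_max = K·τ₀ = 1.1114 × 379.92 = 422.25 MPa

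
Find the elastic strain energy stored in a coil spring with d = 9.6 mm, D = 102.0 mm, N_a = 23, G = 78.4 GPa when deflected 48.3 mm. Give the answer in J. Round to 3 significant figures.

k = Gd⁴/(8D³N_a) = (78.4×10³)(9.6⁴)/(8·102.0³·23) = 3.4102 N/mm
U = ½kδ² = 0.5 × 3.4102 × 48.3² = 3977.8 N·mm = 3.9778 J

3.98 J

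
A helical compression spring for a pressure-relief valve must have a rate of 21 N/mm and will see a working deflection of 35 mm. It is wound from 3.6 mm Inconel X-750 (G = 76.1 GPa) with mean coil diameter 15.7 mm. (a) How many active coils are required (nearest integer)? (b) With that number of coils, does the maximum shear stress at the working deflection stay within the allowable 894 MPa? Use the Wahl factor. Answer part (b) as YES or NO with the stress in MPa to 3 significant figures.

N_a = Gd⁴/(8D³k) = (76.1×10³)(3.6⁴)/(8·15.7³·21) = 19.66 → N_a = 20
Actual rate k = Gd⁴/(8D³·20) = 20.643 N/mm
Working load F = kδ = 20.643·35 = 722.51 N
C = 15.7/3.6 = 4.3611; K_W = (4C−1)/(4C−4)+0.615/C = 1.3642
τ_max = K_W·8FD/(πd³) = 1.3642·619.12 = 844.58 MPa
τ_max ≤ 894 MPa → acceptable

(a) 20 coils; (b) YES, τ_max = 845 MPa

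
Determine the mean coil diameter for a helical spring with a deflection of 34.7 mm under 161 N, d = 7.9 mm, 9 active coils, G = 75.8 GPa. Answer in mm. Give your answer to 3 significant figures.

96.0 mm

Required rate k = F/δ = 161/34.7 = 4.6398 N/mm
D = (Gd⁴/(8N_a·k))^(1/3) = (75.8×10³·7.9⁴/(8·9·4.6398))^(1/3)
  = (883789)^(1/3) = 95.9657 mm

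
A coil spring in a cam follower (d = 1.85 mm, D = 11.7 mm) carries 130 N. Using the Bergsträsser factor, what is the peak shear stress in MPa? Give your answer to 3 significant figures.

Spring index C = D/d = 11.7/1.85 = 6.3243
K_B = (4C+2)/(4C−3) = 27.297/22.297 = 1.2242
τ₀ = 8FD/(πd³) = 8·130·11.7/(π·1.85³) = 12168/19.891 = 611.72 MPa
τ_max = K·τ₀ = 1.2242 × 611.72 = 748.9 MPa

749 MPa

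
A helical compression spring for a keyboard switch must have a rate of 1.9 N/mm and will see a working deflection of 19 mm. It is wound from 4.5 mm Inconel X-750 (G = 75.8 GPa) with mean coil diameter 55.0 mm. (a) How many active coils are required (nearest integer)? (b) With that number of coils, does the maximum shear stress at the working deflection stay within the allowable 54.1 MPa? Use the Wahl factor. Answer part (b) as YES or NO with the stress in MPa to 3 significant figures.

N_a = Gd⁴/(8D³k) = (75.8×10³)(4.5⁴)/(8·55.0³·1.9) = 12.29 → N_a = 12
Actual rate k = Gd⁴/(8D³·12) = 1.9461 N/mm
Working load F = kδ = 1.9461·19 = 36.975 N
C = 55.0/4.5 = 12.2222; K_W = (4C−1)/(4C−4)+0.615/C = 1.1171
τ_max = K_W·8FD/(πd³) = 1.1171·56.83 = 63.488 MPa
τ_max > 54.1 MPa → exceeds allowable

(a) 12 coils; (b) NO, τ_max = 63.5 MPa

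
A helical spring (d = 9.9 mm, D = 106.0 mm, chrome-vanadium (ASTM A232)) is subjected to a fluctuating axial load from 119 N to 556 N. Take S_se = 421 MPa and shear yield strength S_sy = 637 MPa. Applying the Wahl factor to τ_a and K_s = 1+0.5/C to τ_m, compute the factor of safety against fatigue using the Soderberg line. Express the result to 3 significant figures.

C = D/d = 106.0/9.9 = 10.7071; K_W = (4C−1)/(4C−4)+0.615/C = 1.1347; K_s = 1+0.5/C = 1.0467
F_a = (F_max−F_min)/2 = 218.5 N; F_m = (F_max+F_min)/2 = 337.5 N
τ_a = K_W·8F_aD/(πd³) = 1.1347 × 60.784 = 68.972 MPa
τ_m = K_s·8F_mD/(πd³) = 1.0467 × 93.889 = 98.273 MPa
Soderberg: 1/n_f = τ_a/S_se + τ_m/S_sy = 68.972/421 + 98.273/637 = 0.16383 + 0.15428 = 0.3181
n_f = 1/0.3181 = 3.144

3.14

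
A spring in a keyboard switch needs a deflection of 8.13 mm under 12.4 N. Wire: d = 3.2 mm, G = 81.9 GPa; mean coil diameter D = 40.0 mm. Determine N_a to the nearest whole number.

11

Required rate k = F/δ = 12.4/8.13 = 1.5252 N/mm
N_a = Gd⁴/(8D³k) = (81.9×10³ × 3.2⁴)/(8 × 40.0³ × 1.5252)
    = 8.58784e+06 / 780910 = 11 → 11 coils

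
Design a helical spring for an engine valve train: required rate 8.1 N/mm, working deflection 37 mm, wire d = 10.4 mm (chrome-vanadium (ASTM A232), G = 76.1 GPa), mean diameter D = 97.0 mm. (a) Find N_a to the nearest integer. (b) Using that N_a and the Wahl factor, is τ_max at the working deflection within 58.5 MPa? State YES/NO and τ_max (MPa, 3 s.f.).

N_a = Gd⁴/(8D³k) = (76.1×10³)(10.4⁴)/(8·97.0³·8.1) = 15.05 → N_a = 15
Actual rate k = Gd⁴/(8D³·15) = 8.1287 N/mm
Working load F = kδ = 8.1287·37 = 300.76 N
C = 97.0/10.4 = 9.3269; K_W = (4C−1)/(4C−4)+0.615/C = 1.1560
τ_max = K_W·8FD/(πd³) = 1.1560·66.044 = 76.348 MPa
τ_max > 58.5 MPa → exceeds allowable

(a) 15 coils; (b) NO, τ_max = 76.3 MPa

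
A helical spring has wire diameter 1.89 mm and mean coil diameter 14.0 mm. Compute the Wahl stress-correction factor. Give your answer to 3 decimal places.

1.200

C = D/d = 14.0/1.89 = 7.4074
K_W = (4C−1)/(4C−4) + 0.615/C = 28.630/25.630 + 0.0830 = 1.2001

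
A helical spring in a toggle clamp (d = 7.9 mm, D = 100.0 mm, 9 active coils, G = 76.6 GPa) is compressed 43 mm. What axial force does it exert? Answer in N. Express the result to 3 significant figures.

178 N

k = Gd⁴/(8D³N_a) = (76.6×10³)(7.9⁴)/(8·100.0³·9) = 4.1439 N/mm
F = k·δ = 4.1439 × 43 = 178.19 N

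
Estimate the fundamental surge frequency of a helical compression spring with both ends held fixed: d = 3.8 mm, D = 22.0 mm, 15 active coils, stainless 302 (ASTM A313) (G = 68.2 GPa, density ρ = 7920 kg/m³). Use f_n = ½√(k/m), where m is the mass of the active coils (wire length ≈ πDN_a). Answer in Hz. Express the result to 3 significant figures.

173 Hz

k = Gd⁴/(8D³N_a) = (68.2×10³)(3.8⁴)/(8·22.0³·15) = 11.129 N/mm = 11129 N/m
Wire length L = πDN_a = π·22.0·15 = 1036.7 mm
m = ρ·(πd²/4)·L = 7920 × 11.341×10⁻⁶ m² × 1.0367 m = 0.093121 kg
f_n = ½√(k/m) = 0.5·√(11129/0.093121) = 0.5·√(1.1952e+05) = 172.85 Hz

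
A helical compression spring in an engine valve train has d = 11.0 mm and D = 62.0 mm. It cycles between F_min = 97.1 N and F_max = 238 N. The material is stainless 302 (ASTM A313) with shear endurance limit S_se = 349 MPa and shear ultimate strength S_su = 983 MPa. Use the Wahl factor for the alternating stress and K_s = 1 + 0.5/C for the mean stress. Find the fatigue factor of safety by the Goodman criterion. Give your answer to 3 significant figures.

19.1

C = D/d = 62.0/11.0 = 5.6364; K_W = (4C−1)/(4C−4)+0.615/C = 1.2709; K_s = 1+0.5/C = 1.0887
F_a = (F_max−F_min)/2 = 70.45 N; F_m = (F_max+F_min)/2 = 167.55 N
τ_a = K_W·8F_aD/(πd³) = 1.2709 × 8.3567 = 10.62 MPa
τ_m = K_s·8F_mD/(πd³) = 1.0887 × 19.875 = 21.638 MPa
Goodman: 1/n_f = τ_a/S_se + τ_m/S_su = 10.62/349 + 21.638/983 = 0.03043 + 0.02201 = 0.052443
n_f = 1/0.052443 = 19.07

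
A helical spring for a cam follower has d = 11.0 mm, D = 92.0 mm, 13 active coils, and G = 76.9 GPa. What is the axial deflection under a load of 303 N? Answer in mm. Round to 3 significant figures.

k = Gd⁴/(8D³N_a) = (76.9×10³)(11.0⁴)/(8·92.0³·13) = 13.903 N/mm
δ = F/k = 303 / 13.903 = 21.794 mm

21.8 mm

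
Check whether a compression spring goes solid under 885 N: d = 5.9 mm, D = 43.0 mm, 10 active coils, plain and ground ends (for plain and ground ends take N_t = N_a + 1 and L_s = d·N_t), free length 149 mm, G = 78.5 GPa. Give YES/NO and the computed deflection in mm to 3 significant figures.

k = Gd⁴/(8D³N_a) = (78.5×10³)(5.9⁴)/(8·43.0³·10) = 14.955 N/mm
N_t = 11; L_s = 5.9·11 = 64.9 mm; δ_solid = L₀ − L_s = 149 − 64.9 = 84.1 mm
δ = F/k = 885/14.955 = 59.178 mm
δ < δ_solid → spring does not go solid

NO, δ = 59.2 mm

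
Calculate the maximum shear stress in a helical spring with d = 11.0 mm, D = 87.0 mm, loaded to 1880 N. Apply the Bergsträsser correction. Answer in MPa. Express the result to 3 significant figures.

Spring index C = D/d = 87.0/11.0 = 7.9091
K_B = (4C+2)/(4C−3) = 33.636/28.636 = 1.1746
τ₀ = 8FD/(πd³) = 8·1880·87.0/(π·11.0³) = 1.30848e+06/4181.5 = 312.92 MPa
τ_max = K·τ₀ = 1.1746 × 312.92 = 367.56 MPa

368 MPa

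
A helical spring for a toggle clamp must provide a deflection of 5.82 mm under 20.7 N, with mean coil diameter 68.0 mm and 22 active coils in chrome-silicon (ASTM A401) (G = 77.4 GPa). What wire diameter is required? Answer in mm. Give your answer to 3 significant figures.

Required rate k = F/δ = 20.7/5.82 = 3.5567 N/mm
d = (8D³N_a·k / G)^(1/4) = (8·68.0³·22·3.5567 / (77.4×10³))^0.25
  = (2543)^0.25 = 7.1013 mm

7.10 mm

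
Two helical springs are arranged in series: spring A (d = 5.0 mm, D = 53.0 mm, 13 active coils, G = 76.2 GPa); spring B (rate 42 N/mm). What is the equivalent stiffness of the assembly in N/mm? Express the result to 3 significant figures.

k_A = Gd⁴/(8D³N_a) = (76.2×10³)(5.0⁴)/(8·53.0³·13) = 3.0759 N/mm
Series: 1/k_eq = 1/3.0759 + 1/42 = 0.34892; k_eq = 2.866 N/mm

2.87 N/mm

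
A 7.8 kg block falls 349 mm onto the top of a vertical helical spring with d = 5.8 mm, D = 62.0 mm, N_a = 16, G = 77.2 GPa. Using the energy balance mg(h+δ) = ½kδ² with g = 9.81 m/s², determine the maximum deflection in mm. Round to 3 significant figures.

k = Gd⁴/(8D³N_a) = (77.2×10³)(5.8⁴)/(8·62.0³·16) = 2.8638 N/mm
W = mg = 7.8 × 9.81 = 76.518 N
½kδ² − Wδ − Wh = 0 → δ = (W + √(W² + 2kWh))/k
δ = (76.518 + √(5855 + 152955))/2.8638 = (76.518 + 398.51)/2.8638 = 165.87 mm

166 mm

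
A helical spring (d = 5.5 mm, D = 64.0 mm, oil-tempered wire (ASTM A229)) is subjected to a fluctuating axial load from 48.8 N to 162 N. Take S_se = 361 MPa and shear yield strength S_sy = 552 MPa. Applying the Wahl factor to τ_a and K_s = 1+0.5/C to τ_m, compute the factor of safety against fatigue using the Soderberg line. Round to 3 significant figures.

C = D/d = 64.0/5.5 = 11.6364; K_W = (4C−1)/(4C−4)+0.615/C = 1.1234; K_s = 1+0.5/C = 1.0430
F_a = (F_max−F_min)/2 = 56.6 N; F_m = (F_max+F_min)/2 = 105.4 N
τ_a = K_W·8F_aD/(πd³) = 1.1234 × 55.443 = 62.283 MPa
τ_m = K_s·8F_mD/(πd³) = 1.0430 × 103.25 = 107.68 MPa
Soderberg: 1/n_f = τ_a/S_se + τ_m/S_sy = 62.283/361 + 107.68/552 = 0.17253 + 0.19508 = 0.36761
n_f = 1/0.36761 = 2.72

2.72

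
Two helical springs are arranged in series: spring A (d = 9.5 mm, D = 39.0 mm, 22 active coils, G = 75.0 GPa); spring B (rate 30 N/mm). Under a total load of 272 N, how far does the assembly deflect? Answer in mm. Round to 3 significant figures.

k_A = Gd⁴/(8D³N_a) = (75.0×10³)(9.5⁴)/(8·39.0³·22) = 58.513 N/mm
Series: 1/k_eq = 1/58.513 + 1/30 = 0.050424; k_eq = 19.832 N/mm
δ = F/k_eq = 272/19.832 = 13.715 mm

13.7 mm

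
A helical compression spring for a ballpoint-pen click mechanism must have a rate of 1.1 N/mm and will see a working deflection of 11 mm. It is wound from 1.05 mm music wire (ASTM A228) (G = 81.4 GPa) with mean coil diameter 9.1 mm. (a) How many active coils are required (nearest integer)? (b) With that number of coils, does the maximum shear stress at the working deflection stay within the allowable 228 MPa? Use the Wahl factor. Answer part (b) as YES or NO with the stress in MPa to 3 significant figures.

(a) 15 coils; (b) NO, τ_max = 282 MPa

N_a = Gd⁴/(8D³k) = (81.4×10³)(1.05⁴)/(8·9.1³·1.1) = 14.92 → N_a = 15
Actual rate k = Gd⁴/(8D³·15) = 1.0941 N/mm
Working load F = kδ = 1.0941·11 = 12.036 N
C = 9.1/1.05 = 8.6667; K_W = (4C−1)/(4C−4)+0.615/C = 1.1688
τ_max = K_W·8FD/(πd³) = 1.1688·240.93 = 281.59 MPa
τ_max > 228 MPa → exceeds allowable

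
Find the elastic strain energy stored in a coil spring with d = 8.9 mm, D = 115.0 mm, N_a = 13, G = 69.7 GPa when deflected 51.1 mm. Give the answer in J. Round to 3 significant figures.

3.61 J

k = Gd⁴/(8D³N_a) = (69.7×10³)(8.9⁴)/(8·115.0³·13) = 2.7648 N/mm
U = ½kδ² = 0.5 × 2.7648 × 51.1² = 3609.8 N·mm = 3.6098 J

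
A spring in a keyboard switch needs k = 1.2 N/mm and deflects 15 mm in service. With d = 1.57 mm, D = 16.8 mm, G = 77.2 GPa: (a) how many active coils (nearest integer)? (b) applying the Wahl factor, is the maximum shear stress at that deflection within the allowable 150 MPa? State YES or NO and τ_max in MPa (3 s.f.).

(a) 10 coils; (b) NO, τ_max = 233 MPa

N_a = Gd⁴/(8D³k) = (77.2×10³)(1.57⁴)/(8·16.8³·1.2) = 10.3 → N_a = 10
Actual rate k = Gd⁴/(8D³·10) = 1.2365 N/mm
Working load F = kδ = 1.2365·15 = 18.548 N
C = 16.8/1.57 = 10.7006; K_W = (4C−1)/(4C−4)+0.615/C = 1.1348
τ_max = K_W·8FD/(πd³) = 1.1348·205.04 = 232.68 MPa
τ_max > 150 MPa → exceeds allowable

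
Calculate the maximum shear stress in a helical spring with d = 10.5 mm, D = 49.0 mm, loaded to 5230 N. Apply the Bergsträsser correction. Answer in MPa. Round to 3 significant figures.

Spring index C = D/d = 49.0/10.5 = 4.6667
K_B = (4C+2)/(4C−3) = 20.667/15.667 = 1.3191
τ₀ = 8FD/(πd³) = 8·5230·49.0/(π·10.5³) = 2.05016e+06/3636.8 = 563.73 MPa
τ_max = K·τ₀ = 1.3191 × 563.73 = 743.64 MPa

744 MPa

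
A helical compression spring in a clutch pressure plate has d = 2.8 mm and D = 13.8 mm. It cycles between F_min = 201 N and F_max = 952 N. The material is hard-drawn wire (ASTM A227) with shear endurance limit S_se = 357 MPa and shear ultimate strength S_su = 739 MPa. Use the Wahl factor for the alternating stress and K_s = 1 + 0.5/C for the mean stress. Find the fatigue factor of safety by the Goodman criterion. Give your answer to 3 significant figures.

0.278

C = D/d = 13.8/2.8 = 4.9286; K_W = (4C−1)/(4C−4)+0.615/C = 1.3157; K_s = 1+0.5/C = 1.1014
F_a = (F_max−F_min)/2 = 375.5 N; F_m = (F_max+F_min)/2 = 576.5 N
τ_a = K_W·8F_aD/(πd³) = 1.3157 × 601.11 = 790.88 MPa
τ_m = K_s·8F_mD/(πd³) = 1.1014 × 922.88 = 1016.5 MPa
Goodman: 1/n_f = τ_a/S_se + τ_m/S_su = 790.88/357 + 1016.5/739 = 2.21534 + 1.37551 = 3.5909
n_f = 1/3.5909 = 0.2785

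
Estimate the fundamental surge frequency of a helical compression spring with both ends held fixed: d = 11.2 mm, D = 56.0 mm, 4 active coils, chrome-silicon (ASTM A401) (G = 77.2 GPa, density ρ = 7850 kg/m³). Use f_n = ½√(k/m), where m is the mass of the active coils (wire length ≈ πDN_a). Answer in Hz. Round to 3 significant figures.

315 Hz

k = Gd⁴/(8D³N_a) = (77.2×10³)(11.2⁴)/(8·56.0³·4) = 216.16 N/mm = 2.1616e+05 N/m
Wire length L = πDN_a = π·56.0·4 = 703.72 mm
m = ρ·(πd²/4)·L = 7850 × 98.52×10⁻⁶ m² × 0.70372 m = 0.54424 kg
f_n = ½√(k/m) = 0.5·√(2.1616e+05/0.54424) = 0.5·√(3.9717e+05) = 315.11 Hz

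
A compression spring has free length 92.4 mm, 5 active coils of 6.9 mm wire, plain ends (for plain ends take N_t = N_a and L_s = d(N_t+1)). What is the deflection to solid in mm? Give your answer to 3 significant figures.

N_t = 5; L_s = 6.9·6 = 41.4 mm
δ_solid = L₀ − L_s = 92.4 − 41.4 = 51 mm

51.0 mm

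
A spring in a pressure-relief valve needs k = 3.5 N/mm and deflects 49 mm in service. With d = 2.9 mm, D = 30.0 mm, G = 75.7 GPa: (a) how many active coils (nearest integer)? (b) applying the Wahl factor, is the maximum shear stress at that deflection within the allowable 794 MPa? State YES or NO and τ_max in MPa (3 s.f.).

(a) 7 coils; (b) YES, τ_max = 619 MPa

N_a = Gd⁴/(8D³k) = (75.7×10³)(2.9⁴)/(8·30.0³·3.5) = 7.082 → N_a = 7
Actual rate k = Gd⁴/(8D³·7) = 3.5411 N/mm
Working load F = kδ = 3.5411·49 = 173.51 N
C = 30.0/2.9 = 10.3448; K_W = (4C−1)/(4C−4)+0.615/C = 1.1397
τ_max = K_W·8FD/(πd³) = 1.1397·543.5 = 619.43 MPa
τ_max ≤ 794 MPa → acceptable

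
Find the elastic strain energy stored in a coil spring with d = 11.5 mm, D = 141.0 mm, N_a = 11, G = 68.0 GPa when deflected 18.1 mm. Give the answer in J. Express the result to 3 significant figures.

0.790 J

k = Gd⁴/(8D³N_a) = (68.0×10³)(11.5⁴)/(8·141.0³·11) = 4.8213 N/mm
U = ½kδ² = 0.5 × 4.8213 × 18.1² = 789.75 N·mm = 0.78975 J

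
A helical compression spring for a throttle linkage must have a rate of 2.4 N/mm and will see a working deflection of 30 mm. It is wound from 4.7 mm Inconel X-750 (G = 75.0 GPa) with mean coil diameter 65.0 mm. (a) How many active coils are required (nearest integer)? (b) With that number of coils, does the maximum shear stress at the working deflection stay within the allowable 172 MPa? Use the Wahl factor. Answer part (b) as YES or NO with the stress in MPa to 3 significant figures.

(a) 7 coils; (b) YES, τ_max = 126 MPa

N_a = Gd⁴/(8D³k) = (75.0×10³)(4.7⁴)/(8·65.0³·2.4) = 6.941 → N_a = 7
Actual rate k = Gd⁴/(8D³·7) = 2.3797 N/mm
Working load F = kδ = 2.3797·30 = 71.391 N
C = 65.0/4.7 = 13.8298; K_W = (4C−1)/(4C−4)+0.615/C = 1.1029
τ_max = K_W·8FD/(πd³) = 1.1029·113.82 = 125.53 MPa
τ_max ≤ 172 MPa → acceptable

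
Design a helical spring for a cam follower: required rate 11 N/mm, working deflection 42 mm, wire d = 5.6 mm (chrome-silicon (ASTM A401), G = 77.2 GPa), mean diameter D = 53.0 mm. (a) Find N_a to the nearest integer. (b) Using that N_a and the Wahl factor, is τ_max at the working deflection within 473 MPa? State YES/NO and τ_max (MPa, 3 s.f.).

N_a = Gd⁴/(8D³k) = (77.2×10³)(5.6⁴)/(8·53.0³·11) = 5.795 → N_a = 6
Actual rate k = Gd⁴/(8D³·6) = 10.624 N/mm
Working load F = kδ = 10.624·42 = 446.22 N
C = 53.0/5.6 = 9.4643; K_W = (4C−1)/(4C−4)+0.615/C = 1.1536
τ_max = K_W·8FD/(πd³) = 1.1536·342.93 = 395.6 MPa
τ_max ≤ 473 MPa → acceptable

(a) 6 coils; (b) YES, τ_max = 396 MPa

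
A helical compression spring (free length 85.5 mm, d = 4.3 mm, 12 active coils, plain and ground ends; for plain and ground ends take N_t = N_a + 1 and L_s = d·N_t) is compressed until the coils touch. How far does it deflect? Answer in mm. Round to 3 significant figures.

29.6 mm

N_t = 13; L_s = 4.3·13 = 55.9 mm
δ_solid = L₀ − L_s = 85.5 − 55.9 = 29.6 mm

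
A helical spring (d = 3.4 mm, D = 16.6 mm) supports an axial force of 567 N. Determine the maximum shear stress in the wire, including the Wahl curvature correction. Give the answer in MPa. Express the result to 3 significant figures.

804 MPa

Spring index C = D/d = 16.6/3.4 = 4.8824
K_W = (4C−1)/(4C−4) + 0.615/C = 18.529/15.529 + 0.1260 = 1.3191
τ₀ = 8FD/(πd³) = 8·567·16.6/(π·3.4³) = 75297.6/123.48 = 609.81 MPa
τ_max = K·τ₀ = 1.3191 × 609.81 = 804.43 MPa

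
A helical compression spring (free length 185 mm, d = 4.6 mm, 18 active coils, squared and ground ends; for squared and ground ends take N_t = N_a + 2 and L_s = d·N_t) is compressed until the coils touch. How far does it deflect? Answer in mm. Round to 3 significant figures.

93.0 mm

N_t = 20; L_s = 4.6·20 = 92 mm
δ_solid = L₀ − L_s = 185 − 92 = 93 mm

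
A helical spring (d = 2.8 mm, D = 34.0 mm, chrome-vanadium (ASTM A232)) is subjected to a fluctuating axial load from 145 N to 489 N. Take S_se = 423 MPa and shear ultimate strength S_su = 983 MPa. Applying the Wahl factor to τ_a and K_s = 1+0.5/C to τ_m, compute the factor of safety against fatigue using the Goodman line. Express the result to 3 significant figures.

0.321

C = D/d = 34.0/2.8 = 12.1429; K_W = (4C−1)/(4C−4)+0.615/C = 1.1180; K_s = 1+0.5/C = 1.0412
F_a = (F_max−F_min)/2 = 172 N; F_m = (F_max+F_min)/2 = 317 N
τ_a = K_W·8F_aD/(πd³) = 1.1180 × 678.38 = 758.4 MPa
τ_m = K_s·8F_mD/(πd³) = 1.0412 × 1250.3 = 1301.8 MPa
Goodman: 1/n_f = τ_a/S_se + τ_m/S_su = 758.4/423 + 1301.8/983 = 1.79290 + 1.32427 = 3.1172
n_f = 1/3.1172 = 0.3208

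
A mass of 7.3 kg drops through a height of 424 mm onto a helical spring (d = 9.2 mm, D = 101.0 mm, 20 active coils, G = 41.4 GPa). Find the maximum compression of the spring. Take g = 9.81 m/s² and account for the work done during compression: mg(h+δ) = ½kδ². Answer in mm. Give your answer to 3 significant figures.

228 mm

k = Gd⁴/(8D³N_a) = (41.4×10³)(9.2⁴)/(8·101.0³·20) = 1.7992 N/mm
W = mg = 7.3 × 9.81 = 71.613 N
½kδ² − Wδ − Wh = 0 → δ = (W + √(W² + 2kWh))/k
δ = (71.613 + √(5128.4 + 109259))/1.7992 = (71.613 + 338.21)/1.7992 = 227.79 mm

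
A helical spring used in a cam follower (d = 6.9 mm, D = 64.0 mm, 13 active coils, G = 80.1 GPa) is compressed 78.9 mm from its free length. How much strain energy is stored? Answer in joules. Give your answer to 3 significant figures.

20.7 J

k = Gd⁴/(8D³N_a) = (80.1×10³)(6.9⁴)/(8·64.0³·13) = 6.6597 N/mm
U = ½kδ² = 0.5 × 6.6597 × 78.9² = 20729 N·mm = 20.729 J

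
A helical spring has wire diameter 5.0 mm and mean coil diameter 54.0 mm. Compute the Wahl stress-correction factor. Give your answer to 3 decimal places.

C = D/d = 54.0/5.0 = 10.8000
K_W = (4C−1)/(4C−4) + 0.615/C = 42.200/39.200 + 0.0569 = 1.1335

1.133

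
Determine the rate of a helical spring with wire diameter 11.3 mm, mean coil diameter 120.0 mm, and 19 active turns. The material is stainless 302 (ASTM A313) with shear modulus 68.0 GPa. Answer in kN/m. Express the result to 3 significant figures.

k = Gd⁴/(8D³N_a) = (68.0×10³ × 11.3⁴) / (8 × 120.0³ × 19)
  = 1.10872e+09 / 2.62656e+08 = 4.2212 N/mm

4.22 kN/m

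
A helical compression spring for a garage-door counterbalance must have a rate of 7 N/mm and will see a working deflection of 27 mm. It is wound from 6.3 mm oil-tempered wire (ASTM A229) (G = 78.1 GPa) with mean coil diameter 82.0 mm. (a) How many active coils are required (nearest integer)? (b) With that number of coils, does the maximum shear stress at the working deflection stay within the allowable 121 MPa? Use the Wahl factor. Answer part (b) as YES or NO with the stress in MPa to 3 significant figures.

(a) 4 coils; (b) NO, τ_max = 174 MPa

N_a = Gd⁴/(8D³k) = (78.1×10³)(6.3⁴)/(8·82.0³·7) = 3.985 → N_a = 4
Actual rate k = Gd⁴/(8D³·4) = 6.973 N/mm
Working load F = kδ = 6.973·27 = 188.27 N
C = 82.0/6.3 = 13.0159; K_W = (4C−1)/(4C−4)+0.615/C = 1.1097
τ_max = K_W·8FD/(πd³) = 1.1097·157.22 = 174.47 MPa
τ_max > 121 MPa → exceeds allowable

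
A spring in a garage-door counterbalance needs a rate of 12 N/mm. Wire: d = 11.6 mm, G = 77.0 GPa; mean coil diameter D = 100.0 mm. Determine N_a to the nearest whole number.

15

N_a = Gd⁴/(8D³k) = (77.0×10³ × 11.6⁴)/(8 × 100.0³ × 12)
    = 1.39419e+09 / 9.6e+07 = 14.52 → 15 coils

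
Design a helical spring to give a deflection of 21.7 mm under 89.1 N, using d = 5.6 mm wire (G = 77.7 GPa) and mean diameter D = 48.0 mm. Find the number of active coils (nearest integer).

21

Required rate k = F/δ = 89.1/21.7 = 4.106 N/mm
N_a = Gd⁴/(8D³k) = (77.7×10³ × 5.6⁴)/(8 × 48.0³ × 4.106)
    = 7.6414e+07 / 3.63272e+06 = 21.03 → 21 coils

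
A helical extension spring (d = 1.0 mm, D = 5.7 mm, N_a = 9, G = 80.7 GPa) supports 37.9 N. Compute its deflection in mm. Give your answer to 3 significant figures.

6.26 mm

k = Gd⁴/(8D³N_a) = (80.7×10³)(1.0⁴)/(8·5.7³·9) = 6.0522 N/mm
δ = F/k = 37.9 / 6.0522 = 6.2621 mm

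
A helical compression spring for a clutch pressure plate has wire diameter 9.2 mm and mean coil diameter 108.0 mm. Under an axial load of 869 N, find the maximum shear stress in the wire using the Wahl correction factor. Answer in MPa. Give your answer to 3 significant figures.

Spring index C = D/d = 108.0/9.2 = 11.7391
K_W = (4C−1)/(4C−4) + 0.615/C = 45.957/42.957 + 0.0524 = 1.1222
τ₀ = 8FD/(πd³) = 8·869·108.0/(π·9.2³) = 750816/2446.3 = 306.92 MPa
τ_max = K·τ₀ = 1.1222 × 306.92 = 344.43 MPa

344 MPa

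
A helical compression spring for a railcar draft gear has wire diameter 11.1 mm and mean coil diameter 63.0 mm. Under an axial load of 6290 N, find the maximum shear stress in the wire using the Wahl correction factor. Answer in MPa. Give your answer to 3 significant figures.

Spring index C = D/d = 63.0/11.1 = 5.6757
K_W = (4C−1)/(4C−4) + 0.615/C = 21.703/18.703 + 0.1084 = 1.2688
τ₀ = 8FD/(πd³) = 8·6290·63.0/(π·11.1³) = 3.17016e+06/4296.5 = 737.84 MPa
τ_max = K·τ₀ = 1.2688 × 737.84 = 936.14 MPa

936 MPa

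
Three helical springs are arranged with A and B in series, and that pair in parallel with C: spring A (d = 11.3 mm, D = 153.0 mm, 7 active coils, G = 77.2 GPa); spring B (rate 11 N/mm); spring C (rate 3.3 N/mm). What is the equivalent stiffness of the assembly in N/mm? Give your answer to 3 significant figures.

k_A = Gd⁴/(8D³N_a) = (77.2×10³)(11.3⁴)/(8·153.0³·7) = 6.2758 N/mm
Springs A,B series: k_AB = 1/(1/6.2758+1/11) = 3.996 N/mm; parallel with C: k_eq = 3.996+3.3 = 7.296 N/mm

7.30 N/mm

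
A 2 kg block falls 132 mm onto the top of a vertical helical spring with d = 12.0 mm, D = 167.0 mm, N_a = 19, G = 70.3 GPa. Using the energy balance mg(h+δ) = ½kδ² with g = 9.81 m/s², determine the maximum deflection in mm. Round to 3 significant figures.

60.6 mm

k = Gd⁴/(8D³N_a) = (70.3×10³)(12.0⁴)/(8·167.0³·19) = 2.0591 N/mm
W = mg = 2 × 9.81 = 19.62 N
½kδ² − Wδ − Wh = 0 → δ = (W + √(W² + 2kWh))/k
δ = (19.62 + √(384.94 + 10665.7))/2.0591 = (19.62 + 105.12)/2.0591 = 60.58 mm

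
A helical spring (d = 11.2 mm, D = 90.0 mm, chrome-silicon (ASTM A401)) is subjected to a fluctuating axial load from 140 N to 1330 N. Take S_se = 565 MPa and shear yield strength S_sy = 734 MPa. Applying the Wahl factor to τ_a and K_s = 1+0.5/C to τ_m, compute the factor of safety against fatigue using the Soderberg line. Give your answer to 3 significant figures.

2.65

C = D/d = 90.0/11.2 = 8.0357; K_W = (4C−1)/(4C−4)+0.615/C = 1.1831; K_s = 1+0.5/C = 1.0622
F_a = (F_max−F_min)/2 = 595 N; F_m = (F_max+F_min)/2 = 735 N
τ_a = K_W·8F_aD/(πd³) = 1.1831 × 97.061 = 114.84 MPa
τ_m = K_s·8F_mD/(πd³) = 1.0622 × 119.9 = 127.36 MPa
Soderberg: 1/n_f = τ_a/S_se + τ_m/S_sy = 114.84/565 + 127.36/734 = 0.20325 + 0.17351 = 0.37676
n_f = 1/0.37676 = 2.654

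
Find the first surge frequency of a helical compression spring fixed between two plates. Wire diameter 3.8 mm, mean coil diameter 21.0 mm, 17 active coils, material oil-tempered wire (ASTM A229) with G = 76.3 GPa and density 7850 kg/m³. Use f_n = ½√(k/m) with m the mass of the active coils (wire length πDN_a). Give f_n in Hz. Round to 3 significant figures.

178 Hz

k = Gd⁴/(8D³N_a) = (76.3×10³)(3.8⁴)/(8·21.0³·17) = 12.632 N/mm = 12632 N/m
Wire length L = πDN_a = π·21.0·17 = 1121.5 mm
m = ρ·(πd²/4)·L = 7850 × 11.341×10⁻⁶ m² × 1.1215 m = 0.099849 kg
f_n = ½√(k/m) = 0.5·√(12632/0.099849) = 0.5·√(1.2651e+05) = 177.84 Hz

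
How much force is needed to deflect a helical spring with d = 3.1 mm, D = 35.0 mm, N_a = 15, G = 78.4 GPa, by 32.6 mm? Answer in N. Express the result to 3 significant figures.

k = Gd⁴/(8D³N_a) = (78.4×10³)(3.1⁴)/(8·35.0³·15) = 1.4073 N/mm
F = k·δ = 1.4073 × 32.6 = 45.877 N

45.9 N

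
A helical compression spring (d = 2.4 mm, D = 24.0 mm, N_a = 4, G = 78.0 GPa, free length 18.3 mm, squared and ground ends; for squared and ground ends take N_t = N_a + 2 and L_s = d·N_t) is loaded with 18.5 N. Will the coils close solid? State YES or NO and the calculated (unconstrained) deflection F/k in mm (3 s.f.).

NO, δ = 3.16 mm

k = Gd⁴/(8D³N_a) = (78.0×10³)(2.4⁴)/(8·24.0³·4) = 5.85 N/mm
N_t = 6; L_s = 2.4·6 = 14.4 mm; δ_solid = L₀ − L_s = 18.3 − 14.4 = 3.9 mm
δ = F/k = 18.5/5.85 = 3.1624 mm
δ < δ_solid → spring does not go solid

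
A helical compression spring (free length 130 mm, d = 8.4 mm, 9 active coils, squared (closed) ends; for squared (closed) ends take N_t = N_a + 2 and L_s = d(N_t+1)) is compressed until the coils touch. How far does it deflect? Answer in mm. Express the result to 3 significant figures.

29.2 mm

N_t = 11; L_s = 8.4·12 = 100.8 mm
δ_solid = L₀ − L_s = 130 − 100.8 = 29.2 mm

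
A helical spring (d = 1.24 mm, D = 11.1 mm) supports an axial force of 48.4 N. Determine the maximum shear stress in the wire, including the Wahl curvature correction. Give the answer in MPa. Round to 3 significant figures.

835 MPa

Spring index C = D/d = 11.1/1.24 = 8.9516
K_W = (4C−1)/(4C−4) + 0.615/C = 34.806/31.806 + 0.0687 = 1.1630
τ₀ = 8FD/(πd³) = 8·48.4·11.1/(π·1.24³) = 4297.92/5.9898 = 717.54 MPa
τ_max = K·τ₀ = 1.1630 × 717.54 = 834.51 MPa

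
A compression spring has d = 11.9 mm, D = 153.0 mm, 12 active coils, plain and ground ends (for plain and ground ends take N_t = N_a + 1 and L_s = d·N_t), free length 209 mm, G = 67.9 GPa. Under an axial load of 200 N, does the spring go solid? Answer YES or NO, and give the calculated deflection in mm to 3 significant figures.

k = Gd⁴/(8D³N_a) = (67.9×10³)(11.9⁴)/(8·153.0³·12) = 3.9602 N/mm
N_t = 13; L_s = 11.9·13 = 154.7 mm; δ_solid = L₀ − L_s = 209 − 154.7 = 54.3 mm
δ = F/k = 200/3.9602 = 50.503 mm
δ < δ_solid → spring does not go solid

NO, δ = 50.5 mm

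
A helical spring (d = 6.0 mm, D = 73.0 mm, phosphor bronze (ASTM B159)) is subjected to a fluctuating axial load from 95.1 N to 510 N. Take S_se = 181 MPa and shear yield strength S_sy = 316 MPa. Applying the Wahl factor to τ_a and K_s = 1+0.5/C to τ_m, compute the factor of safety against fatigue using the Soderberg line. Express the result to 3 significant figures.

C = D/d = 73.0/6.0 = 12.1667; K_W = (4C−1)/(4C−4)+0.615/C = 1.1177; K_s = 1+0.5/C = 1.0411
F_a = (F_max−F_min)/2 = 207.45 N; F_m = (F_max+F_min)/2 = 302.55 N
τ_a = K_W·8F_aD/(πd³) = 1.1177 × 178.53 = 199.55 MPa
τ_m = K_s·8F_mD/(πd³) = 1.0411 × 260.38 = 271.08 MPa
Soderberg: 1/n_f = τ_a/S_se + τ_m/S_sy = 199.55/181 + 271.08/316 = 1.10249 + 0.85785 = 1.9603
n_f = 1/1.9603 = 0.5101

0.510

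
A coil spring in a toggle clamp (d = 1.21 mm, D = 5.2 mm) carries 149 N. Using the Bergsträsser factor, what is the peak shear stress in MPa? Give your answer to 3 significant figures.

1510 MPa

Spring index C = D/d = 5.2/1.21 = 4.2975
K_B = (4C+2)/(4C−3) = 19.190/14.190 = 1.3524
τ₀ = 8FD/(πd³) = 8·149·5.2/(π·1.21³) = 6198.4/5.5655 = 1113.7 MPa
τ_max = K·τ₀ = 1.3524 × 1113.7 = 1506.1 MPa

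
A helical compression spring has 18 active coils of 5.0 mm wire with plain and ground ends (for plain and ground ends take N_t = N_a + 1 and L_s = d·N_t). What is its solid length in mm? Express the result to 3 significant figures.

plain and ground ends: N_t = N_a + 1 = 18 + 1 = 19
L_s = d·N_t = 5.0 × 19 = 95 mm

95.0 mm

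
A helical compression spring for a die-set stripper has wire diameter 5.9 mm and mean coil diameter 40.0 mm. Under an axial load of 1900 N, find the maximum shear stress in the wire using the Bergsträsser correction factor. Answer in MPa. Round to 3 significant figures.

1140 MPa

Spring index C = D/d = 40.0/5.9 = 6.7797
K_B = (4C+2)/(4C−3) = 29.119/24.119 = 1.2073
τ₀ = 8FD/(πd³) = 8·1900·40.0/(π·5.9³) = 608000/645.22 = 942.32 MPa
τ_max = K·τ₀ = 1.2073 × 942.32 = 1137.7 MPa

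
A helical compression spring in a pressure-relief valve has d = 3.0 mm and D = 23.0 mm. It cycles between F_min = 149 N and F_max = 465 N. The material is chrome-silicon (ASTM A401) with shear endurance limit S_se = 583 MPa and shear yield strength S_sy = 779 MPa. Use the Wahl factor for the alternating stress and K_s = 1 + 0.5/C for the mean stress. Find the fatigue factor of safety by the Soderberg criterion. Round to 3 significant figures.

0.620

C = D/d = 23.0/3.0 = 7.6667; K_W = (4C−1)/(4C−4)+0.615/C = 1.1927; K_s = 1+0.5/C = 1.0652
F_a = (F_max−F_min)/2 = 158 N; F_m = (F_max+F_min)/2 = 307 N
τ_a = K_W·8F_aD/(πd³) = 1.1927 × 342.74 = 408.79 MPa
τ_m = K_s·8F_mD/(πd³) = 1.0652 × 665.95 = 709.38 MPa
Soderberg: 1/n_f = τ_a/S_se + τ_m/S_sy = 408.79/583 + 709.38/779 = 0.70118 + 0.91063 = 1.6118
n_f = 1/1.6118 = 0.6204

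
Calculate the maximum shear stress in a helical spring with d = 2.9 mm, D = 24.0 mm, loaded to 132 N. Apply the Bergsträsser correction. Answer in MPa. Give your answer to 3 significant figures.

386 MPa

Spring index C = D/d = 24.0/2.9 = 8.2759
K_B = (4C+2)/(4C−3) = 35.103/30.103 = 1.1661
τ₀ = 8FD/(πd³) = 8·132·24.0/(π·2.9³) = 25344/76.62 = 330.77 MPa
τ_max = K·τ₀ = 1.1661 × 330.77 = 385.71 MPa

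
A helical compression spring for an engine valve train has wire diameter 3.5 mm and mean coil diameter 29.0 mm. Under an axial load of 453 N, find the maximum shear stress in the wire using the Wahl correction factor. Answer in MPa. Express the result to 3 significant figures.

918 MPa

Spring index C = D/d = 29.0/3.5 = 8.2857
K_W = (4C−1)/(4C−4) + 0.615/C = 32.143/29.143 + 0.0742 = 1.1772
τ₀ = 8FD/(πd³) = 8·453·29.0/(π·3.5³) = 105096/134.7 = 780.25 MPa
τ_max = K·τ₀ = 1.1772 × 780.25 = 918.48 MPa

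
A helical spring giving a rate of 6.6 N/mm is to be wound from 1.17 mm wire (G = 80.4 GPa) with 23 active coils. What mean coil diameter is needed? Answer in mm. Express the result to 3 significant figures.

D = (Gd⁴/(8N_a·k))^(1/3) = (80.4×10³·1.17⁴/(8·23·6.6))^(1/3)
  = (124.062)^(1/3) = 4.9875 mm

4.99 mm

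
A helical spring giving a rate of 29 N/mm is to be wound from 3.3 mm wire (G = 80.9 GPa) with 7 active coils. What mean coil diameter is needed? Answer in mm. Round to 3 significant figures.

D = (Gd⁴/(8N_a·k))^(1/3) = (80.9×10³·3.3⁴/(8·7·29))^(1/3)
  = (5907.7)^(1/3) = 18.0775 mm

18.1 mm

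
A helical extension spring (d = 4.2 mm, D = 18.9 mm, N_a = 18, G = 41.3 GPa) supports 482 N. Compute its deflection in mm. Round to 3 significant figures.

36.5 mm

k = Gd⁴/(8D³N_a) = (41.3×10³)(4.2⁴)/(8·18.9³·18) = 13.219 N/mm
δ = F/k = 482 / 13.219 = 36.463 mm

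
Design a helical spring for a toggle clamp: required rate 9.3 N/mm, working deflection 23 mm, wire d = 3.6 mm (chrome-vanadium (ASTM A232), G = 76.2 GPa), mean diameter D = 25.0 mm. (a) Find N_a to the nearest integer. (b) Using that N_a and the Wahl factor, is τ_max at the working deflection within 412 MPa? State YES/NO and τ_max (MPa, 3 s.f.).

N_a = Gd⁴/(8D³k) = (76.2×10³)(3.6⁴)/(8·25.0³·9.3) = 11.01 → N_a = 11
Actual rate k = Gd⁴/(8D³·11) = 9.3081 N/mm
Working load F = kδ = 9.3081·23 = 214.09 N
C = 25.0/3.6 = 6.9444; K_W = (4C−1)/(4C−4)+0.615/C = 1.2147
τ_max = K_W·8FD/(πd³) = 1.2147·292.12 = 354.85 MPa
τ_max ≤ 412 MPa → acceptable

(a) 11 coils; (b) YES, τ_max = 355 MPa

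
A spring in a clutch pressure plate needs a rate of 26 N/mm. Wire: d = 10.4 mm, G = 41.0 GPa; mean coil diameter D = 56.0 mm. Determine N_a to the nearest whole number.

13

N_a = Gd⁴/(8D³k) = (41.0×10³ × 10.4⁴)/(8 × 56.0³ × 26)
    = 4.79642e+08 / 3.65281e+07 = 13.13 → 13 coils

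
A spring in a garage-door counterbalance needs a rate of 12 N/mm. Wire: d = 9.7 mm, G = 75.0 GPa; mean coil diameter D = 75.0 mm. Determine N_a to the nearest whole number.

16

N_a = Gd⁴/(8D³k) = (75.0×10³ × 9.7⁴)/(8 × 75.0³ × 12)
    = 6.6397e+08 / 4.05e+07 = 16.39 → 16 coils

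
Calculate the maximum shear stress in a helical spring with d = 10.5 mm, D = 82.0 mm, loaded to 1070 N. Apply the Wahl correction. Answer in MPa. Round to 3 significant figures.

Spring index C = D/d = 82.0/10.5 = 7.8095
K_W = (4C−1)/(4C−4) + 0.615/C = 30.238/27.238 + 0.0788 = 1.1889
τ₀ = 8FD/(πd³) = 8·1070·82.0/(π·10.5³) = 701920/3636.8 = 193.01 MPa
τ_max = K·τ₀ = 1.1889 × 193.01 = 229.46 MPa

229 MPa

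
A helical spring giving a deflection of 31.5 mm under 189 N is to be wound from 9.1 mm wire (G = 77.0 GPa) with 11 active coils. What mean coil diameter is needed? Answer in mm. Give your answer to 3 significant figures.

Required rate k = F/δ = 189/31.5 = 6 N/mm
D = (Gd⁴/(8N_a·k))^(1/3) = (77.0×10³·9.1⁴/(8·11·6))^(1/3)
  = (1.00005e+06)^(1/3) = 100.0017 mm

100 mm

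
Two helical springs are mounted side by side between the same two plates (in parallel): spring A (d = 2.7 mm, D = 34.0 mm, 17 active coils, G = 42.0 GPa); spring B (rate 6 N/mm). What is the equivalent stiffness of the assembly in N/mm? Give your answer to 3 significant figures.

6.42 N/mm

k_A = Gd⁴/(8D³N_a) = (42.0×10³)(2.7⁴)/(8·34.0³·17) = 0.41757 N/mm
Parallel: k_eq = 0.41757 + 6 = 6.4176 N/mm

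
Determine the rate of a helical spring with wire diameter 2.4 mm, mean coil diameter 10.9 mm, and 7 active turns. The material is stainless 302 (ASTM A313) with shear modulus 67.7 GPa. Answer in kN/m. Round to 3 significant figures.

k = Gd⁴/(8D³N_a) = (67.7×10³ × 2.4⁴) / (8 × 10.9³ × 7)
  = 2.24612e+06 / 72521.6 = 30.972 N/mm

31.0 kN/m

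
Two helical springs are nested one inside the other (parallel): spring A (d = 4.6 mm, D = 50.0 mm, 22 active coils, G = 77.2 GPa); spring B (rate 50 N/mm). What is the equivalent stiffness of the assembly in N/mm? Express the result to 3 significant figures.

k_A = Gd⁴/(8D³N_a) = (77.2×10³)(4.6⁴)/(8·50.0³·22) = 1.5712 N/mm
Parallel: k_eq = 1.5712 + 50 = 51.571 N/mm

51.6 N/mm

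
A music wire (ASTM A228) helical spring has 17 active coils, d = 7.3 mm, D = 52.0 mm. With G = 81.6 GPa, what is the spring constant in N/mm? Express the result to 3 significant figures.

k = Gd⁴/(8D³N_a) = (81.6×10³ × 7.3⁴) / (8 × 52.0³ × 17)
  = 2.3173e+08 / 1.91227e+07 = 12.118 N/mm

12.1 N/mm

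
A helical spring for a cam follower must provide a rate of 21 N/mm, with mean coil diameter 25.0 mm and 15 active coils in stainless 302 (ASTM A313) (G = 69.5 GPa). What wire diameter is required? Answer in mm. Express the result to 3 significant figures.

d = (8D³N_a·k / G)^(1/4) = (8·25.0³·15·21 / (69.5×10³))^0.25
  = (566.55)^0.25 = 4.8788 mm

4.88 mm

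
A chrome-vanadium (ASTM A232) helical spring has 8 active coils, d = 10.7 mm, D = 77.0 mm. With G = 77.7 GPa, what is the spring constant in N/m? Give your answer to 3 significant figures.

k = Gd⁴/(8D³N_a) = (77.7×10³ × 10.7⁴) / (8 × 77.0³ × 8)
  = 1.01849e+09 / 2.92181e+07 = 34.858 N/mm = 34858 N/m

34900 N/m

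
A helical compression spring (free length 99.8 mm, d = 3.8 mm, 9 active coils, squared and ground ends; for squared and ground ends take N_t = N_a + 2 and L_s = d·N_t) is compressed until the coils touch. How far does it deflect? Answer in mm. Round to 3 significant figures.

58.0 mm

N_t = 11; L_s = 3.8·11 = 41.8 mm
δ_solid = L₀ − L_s = 99.8 − 41.8 = 58 mm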